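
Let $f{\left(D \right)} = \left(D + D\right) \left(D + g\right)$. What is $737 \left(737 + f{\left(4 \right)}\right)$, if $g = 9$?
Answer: $619817$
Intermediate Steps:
$f{\left(D \right)} = 2 D \left(9 + D\right)$ ($f{\left(D \right)} = \left(D + D\right) \left(D + 9\right) = 2 D \left(9 + D\right)$)
$737 \left(737 + f{\left(4 \right)}\right) = 737 \left(737 + 2 \cdot 4 \left(9 + 4\right)\right) = 737 \left(737 + 2 \cdot 4 \cdot 13\right) = 737 \left(737 + 104\right) = 737 \cdot 841 = 619817$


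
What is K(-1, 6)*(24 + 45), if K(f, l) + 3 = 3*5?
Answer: 828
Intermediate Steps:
K(f, l) = 12 (K(f, l) = -3 + 3*5 = -3 + 15 = 12)
K(-1, 6)*(24 + 45) = 12*(24 + 45) = 12*69 = 828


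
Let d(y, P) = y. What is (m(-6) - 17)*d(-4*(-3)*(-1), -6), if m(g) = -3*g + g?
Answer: 60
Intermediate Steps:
m(g) = -2*g
(m(-6) - 17)*d(-4*(-3)*(-1), -6) = (-2*(-6) - 17)*(-4*(-3)*(-1)) = (12 - 17)*(12*(-1)) = -5*(-12) = 60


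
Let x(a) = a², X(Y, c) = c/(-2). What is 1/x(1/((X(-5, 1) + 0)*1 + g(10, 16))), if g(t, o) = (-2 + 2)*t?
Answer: ¼ ≈ 0.25000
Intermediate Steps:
X(Y, c) = -c/2 (X(Y, c) = c*(-½) = -c/2)
g(t, o) = 0 (g(t, o) = 0*t = 0)
1/x(1/((X(-5, 1) + 0)*1 + g(10, 16))) = 1/((1/((-½*1 + 0)*1 + 0))²) = 1/((1/((-½ + 0)*1 + 0))²) = 1/((1/(-½*1 + 0))²) = 1/((1/(-½ + 0))²) = 1/((1/(-½))²) = 1/((-2)²) = 1/4 = ¼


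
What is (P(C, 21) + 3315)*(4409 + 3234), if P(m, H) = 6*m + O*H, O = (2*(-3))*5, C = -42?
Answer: 18595419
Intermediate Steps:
O = -30 (O = -6*5 = -30)
P(m, H) = -30*H + 6*m (P(m, H) = 6*m - 30*H = -30*H + 6*m)
(P(C, 21) + 3315)*(4409 + 3234) = ((-30*21 + 6*(-42)) + 3315)*(4409 + 3234) = ((-630 - 252) + 3315)*7643 = (-882 + 3315)*7643 = 2433*7643 = 18595419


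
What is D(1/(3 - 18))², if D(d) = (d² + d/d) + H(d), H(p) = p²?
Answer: 51529/50625 ≈ 1.0179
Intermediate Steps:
D(d) = 1 + 2*d² (D(d) = (d² + d/d) + d² = (d² + 1) + d² = (1 + d²) + d² = 1 + 2*d²)
D(1/(3 - 18))² = (1 + 2*(1/(3 - 18))²)² = (1 + 2*(1/(-15))²)² = (1 + 2*(-1/15)²)² = (1 + 2*(1/225))² = (1 + 2/225)² = (227/225)² = 51529/50625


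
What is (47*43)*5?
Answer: 10105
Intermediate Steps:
(47*43)*5 = 2021*5 = 10105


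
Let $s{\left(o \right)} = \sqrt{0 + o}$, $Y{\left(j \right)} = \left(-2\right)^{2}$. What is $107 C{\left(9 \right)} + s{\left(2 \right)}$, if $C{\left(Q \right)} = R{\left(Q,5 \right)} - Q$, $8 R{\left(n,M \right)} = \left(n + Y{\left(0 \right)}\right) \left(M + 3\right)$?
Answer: $428 + \sqrt{2} \approx 429.41$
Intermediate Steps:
$Y{\left(j \right)} = 4$
$R{\left(n,M \right)} = \frac{\left(3 + M\right) \left(4 + n\right)}{8}$ ($R{\left(n,M \right)} = \frac{\left(n + 4\right) \left(M + 3\right)}{8} = \frac{\left(4 + n\right) \left(3 + M\right)}{8} = \frac{\left(3 + M\right) \left(4 + n\right)}{8}$)
$C{\left(Q \right)} = 4$ ($C{\left(Q \right)} = \left(\frac{3}{2} + \frac{1}{2} \cdot 5 + \frac{3 Q}{8} + \frac{1}{8} \cdot 5 Q\right) - Q = \left(\frac{3}{2} + \frac{5}{2} + \frac{3 Q}{8} + \frac{5 Q}{8}\right) - Q = \left(4 + Q\right) - Q = 4$)
$s{\left(o \right)} = \sqrt{o}$
$107 C{\left(9 \right)} + s{\left(2 \right)} = 107 \cdot 4 + \sqrt{2} = 428 + \sqrt{2}$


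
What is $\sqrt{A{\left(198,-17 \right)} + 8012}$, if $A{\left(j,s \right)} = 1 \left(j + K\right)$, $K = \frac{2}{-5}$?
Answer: $\frac{2 \sqrt{51310}}{5} \approx 90.607$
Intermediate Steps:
$K = - \frac{2}{5}$ ($K = 2 \left(- \frac{1}{5}\right) = - \frac{2}{5} \approx -0.4$)
$A{\left(j,s \right)} = - \frac{2}{5} + j$ ($A{\left(j,s \right)} = 1 \left(j - \frac{2}{5}\right) = 1 \left(- \frac{2}{5} + j\right) = - \frac{2}{5} + j$)
$\sqrt{A{\left(198,-17 \right)} + 8012} = \sqrt{\left(- \frac{2}{5} + 198\right) + 8012} = \sqrt{\frac{988}{5} + 8012} = \sqrt{\frac{41048}{5}} = \frac{2 \sqrt{51310}}{5}$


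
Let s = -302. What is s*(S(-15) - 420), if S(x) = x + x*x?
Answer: 63420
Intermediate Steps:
S(x) = x + x**2
s*(S(-15) - 420) = -302*(-15*(1 - 15) - 420) = -302*(-15*(-14) - 420) = -302*(210 - 420) = -302*(-210) = 63420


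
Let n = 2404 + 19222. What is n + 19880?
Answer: 41506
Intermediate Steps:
n = 21626
n + 19880 = 21626 + 19880 = 41506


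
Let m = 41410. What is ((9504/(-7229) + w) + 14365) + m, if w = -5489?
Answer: 363507990/7229 ≈ 50285.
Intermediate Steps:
((9504/(-7229) + w) + 14365) + m = ((9504/(-7229) - 5489) + 14365) + 41410 = ((9504*(-1/7229) - 5489) + 14365) + 41410 = ((-9504/7229 - 5489) + 14365) + 41410 = (-39689485/7229 + 14365) + 41410 = 64155100/7229 + 41410 = 363507990/7229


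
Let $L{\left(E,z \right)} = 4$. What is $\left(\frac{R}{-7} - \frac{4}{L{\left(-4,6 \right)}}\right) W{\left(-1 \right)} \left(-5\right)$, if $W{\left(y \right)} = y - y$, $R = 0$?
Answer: $0$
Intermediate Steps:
$W{\left(y \right)} = 0$
$\left(\frac{R}{-7} - \frac{4}{L{\left(-4,6 \right)}}\right) W{\left(-1 \right)} \left(-5\right) = \left(\frac{0}{-7} - \frac{4}{4}\right) 0 \left(-5\right) = \left(0 \left(- \frac{1}{7}\right) - 1\right) 0 \left(-5\right) = \left(0 - 1\right) 0 \left(-5\right) = \left(-1\right) 0 \left(-5\right) = 0 \left(-5\right) = 0$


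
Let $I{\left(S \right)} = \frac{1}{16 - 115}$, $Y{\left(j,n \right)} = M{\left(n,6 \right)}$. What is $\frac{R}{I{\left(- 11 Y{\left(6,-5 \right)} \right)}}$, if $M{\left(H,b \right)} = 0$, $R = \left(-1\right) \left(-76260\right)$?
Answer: $-7549740$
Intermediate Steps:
$R = 76260$
$Y{\left(j,n \right)} = 0$
$I{\left(S \right)} = - \frac{1}{99}$ ($I{\left(S \right)} = \frac{1}{-99} = - \frac{1}{99}$)
$\frac{R}{I{\left(- 11 Y{\left(6,-5 \right)} \right)}} = \frac{76260}{- \frac{1}{99}} = 76260 \left(-99\right) = -7549740$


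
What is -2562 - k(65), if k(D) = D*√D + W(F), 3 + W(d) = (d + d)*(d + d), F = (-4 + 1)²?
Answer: -2883 - 65*√65 ≈ -3407.0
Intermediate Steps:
F = 9 (F = (-3)² = 9)
W(d) = -3 + 4*d² (W(d) = -3 + (d + d)*(d + d) = -3 + (2*d)*(2*d) = -3 + 4*d²)
k(D) = 321 + D^(3/2) (k(D) = D*√D + (-3 + 4*9²) = D^(3/2) + (-3 + 4*81) = D^(3/2) + (-3 + 324) = D^(3/2) + 321 = 321 + D^(3/2))
-2562 - k(65) = -2562 - (321 + 65^(3/2)) = -2562 - (321 + 65*√65) = -2562 + (-321 - 65*√65) = -2883 - 65*√65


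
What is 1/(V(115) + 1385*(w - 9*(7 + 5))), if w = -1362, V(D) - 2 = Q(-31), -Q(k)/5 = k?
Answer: -1/2035793 ≈ -4.9121e-7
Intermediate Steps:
Q(k) = -5*k
V(D) = 157 (V(D) = 2 - 5*(-31) = 2 + 155 = 157)
1/(V(115) + 1385*(w - 9*(7 + 5))) = 1/(157 + 1385*(-1362 - 9*(7 + 5))) = 1/(157 + 1385*(-1362 - 9*12)) = 1/(157 + 1385*(-1362 - 108)) = 1/(157 + 1385*(-1470)) = 1/(157 - 2035950) = 1/(-2035793) = -1/2035793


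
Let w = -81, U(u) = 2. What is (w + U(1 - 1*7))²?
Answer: 6241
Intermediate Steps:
(w + U(1 - 1*7))² = (-81 + 2)² = (-79)² = 6241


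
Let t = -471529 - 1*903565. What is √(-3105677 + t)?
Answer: I*√4480771 ≈ 2116.8*I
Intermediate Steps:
t = -1375094 (t = -471529 - 903565 = -1375094)
√(-3105677 + t) = √(-3105677 - 1375094) = √(-4480771) = I*√4480771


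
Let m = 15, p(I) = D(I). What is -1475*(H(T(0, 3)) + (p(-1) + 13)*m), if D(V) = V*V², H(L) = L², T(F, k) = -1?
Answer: -266975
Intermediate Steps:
D(V) = V³
p(I) = I³
-1475*(H(T(0, 3)) + (p(-1) + 13)*m) = -1475*((-1)² + ((-1)³ + 13)*15) = -1475*(1 + (-1 + 13)*15) = -1475*(1 + 12*15) = -1475*(1 + 180) = -1475*181 = -266975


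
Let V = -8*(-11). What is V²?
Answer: 7744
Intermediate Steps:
V = 88
V² = 88² = 7744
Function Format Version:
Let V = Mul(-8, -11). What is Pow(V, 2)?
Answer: 7744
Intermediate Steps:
V = 88
Pow(V, 2) = Pow(88, 2) = 7744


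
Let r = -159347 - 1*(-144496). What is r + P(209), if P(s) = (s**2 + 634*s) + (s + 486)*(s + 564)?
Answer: 698571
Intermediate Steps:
P(s) = s**2 + 634*s + (486 + s)*(564 + s) (P(s) = (s**2 + 634*s) + (486 + s)*(564 + s) = s**2 + 634*s + (486 + s)*(564 + s))
r = -14851 (r = -159347 + 144496 = -14851)
r + P(209) = -14851 + (274104 + 2*209**2 + 1684*209) = -14851 + (274104 + 2*43681 + 351956) = -14851 + (274104 + 87362 + 351956) = -14851 + 713422 = 698571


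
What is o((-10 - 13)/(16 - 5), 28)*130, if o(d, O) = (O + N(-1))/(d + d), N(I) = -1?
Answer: -19305/23 ≈ -839.35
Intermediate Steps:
o(d, O) = (-1 + O)/(2*d) (o(d, O) = (O - 1)/(d + d) = (-1 + O)/((2*d)) = (-1 + O)*(1/(2*d)) = (-1 + O)/(2*d))
o((-10 - 13)/(16 - 5), 28)*130 = ((-1 + 28)/(2*(((-10 - 13)/(16 - 5)))))*130 = ((½)*27/(-23/11))*130 = ((½)*(-11/23)*27)*130 = -297/46*130 = -19305/23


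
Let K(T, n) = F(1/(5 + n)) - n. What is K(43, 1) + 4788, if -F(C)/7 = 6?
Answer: 4745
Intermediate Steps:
F(C) = -42 (F(C) = -7*6 = -42)
K(T, n) = -42 - n
K(43, 1) + 4788 = (-42 - 1*1) + 4788 = (-42 - 1) + 4788 = -43 + 4788 = 4745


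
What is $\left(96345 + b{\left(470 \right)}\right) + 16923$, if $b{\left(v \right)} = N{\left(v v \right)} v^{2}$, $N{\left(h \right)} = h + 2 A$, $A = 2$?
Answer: $48797806868$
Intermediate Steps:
$N{\left(h \right)} = 4 + h$ ($N{\left(h \right)} = h + 2 \cdot 2 = h + 4 = 4 + h$)
$b{\left(v \right)} = v^{2} \left(4 + v^{2}\right)$ ($b{\left(v \right)} = \left(4 + v v\right) v^{2} = \left(4 + v^{2}\right) v^{2} = v^{2} \left(4 + v^{2}\right)$)
$\left(96345 + b{\left(470 \right)}\right) + 16923 = \left(96345 + 470^{2} \left(4 + 470^{2}\right)\right) + 16923 = \left(96345 + 220900 \left(4 + 220900\right)\right) + 16923 = \left(96345 + 220900 \cdot 220904\right) + 16923 = \left(96345 + 48797693600\right) + 16923 = 48797789945 + 16923 = 48797806868$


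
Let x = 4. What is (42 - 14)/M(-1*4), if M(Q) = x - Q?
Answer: 7/2 ≈ 3.5000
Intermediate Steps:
M(Q) = 4 - Q
(42 - 14)/M(-1*4) = (42 - 14)/(4 - (-1)*4) = 28/(4 - 1*(-4)) = 28/(4 + 4) = 28/8 = 28*(⅛) = 7/2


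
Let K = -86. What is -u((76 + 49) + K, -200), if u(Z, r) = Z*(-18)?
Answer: 702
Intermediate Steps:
u(Z, r) = -18*Z
-u((76 + 49) + K, -200) = -(-18)*((76 + 49) - 86) = -(-18)*(125 - 86) = -(-18)*39 = -1*(-702) = 702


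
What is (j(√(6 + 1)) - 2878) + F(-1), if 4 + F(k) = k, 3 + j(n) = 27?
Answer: -2859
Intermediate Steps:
j(n) = 24 (j(n) = -3 + 27 = 24)
F(k) = -4 + k
(j(√(6 + 1)) - 2878) + F(-1) = (24 - 2878) + (-4 - 1) = -2854 - 5 = -2859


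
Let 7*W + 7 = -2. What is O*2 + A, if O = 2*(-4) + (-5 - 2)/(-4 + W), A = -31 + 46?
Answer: 61/37 ≈ 1.6486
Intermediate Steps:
W = -9/7 (W = -1 + (⅐)*(-2) = -1 - 2/7 = -9/7 ≈ -1.2857)
A = 15
O = -247/37 (O = 2*(-4) + (-5 - 2)/(-4 - 9/7) = -8 - 7/(-37/7) = -8 - 7*(-7/37) = -8 + 49/37 = -247/37 ≈ -6.6757)
O*2 + A = -247/37*2 + 15 = -494/37 + 15 = 61/37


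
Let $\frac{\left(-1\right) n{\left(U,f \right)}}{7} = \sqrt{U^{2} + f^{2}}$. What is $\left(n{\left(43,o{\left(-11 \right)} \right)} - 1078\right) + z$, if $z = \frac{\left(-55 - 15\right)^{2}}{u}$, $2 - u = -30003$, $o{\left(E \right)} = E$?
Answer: $- \frac{6468098}{6001} - 7 \sqrt{1970} \approx -1388.5$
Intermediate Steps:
$u = 30005$ ($u = 2 - -30003 = 2 + 30003 = 30005$)
$n{\left(U,f \right)} = - 7 \sqrt{U^{2} + f^{2}}$
$z = \frac{980}{6001}$ ($z = \frac{\left(-55 - 15\right)^{2}}{30005} = \left(-70\right)^{2} \cdot \frac{1}{30005} = 4900 \cdot \frac{1}{30005} = \frac{980}{6001} \approx 0.16331$)
$\left(n{\left(43,o{\left(-11 \right)} \right)} - 1078\right) + z = \left(- 7 \sqrt{43^{2} + \left(-11\right)^{2}} - 1078\right) + \frac{980}{6001} = \left(- 7 \sqrt{1849 + 121} - 1078\right) + \frac{980}{6001} = \left(- 7 \sqrt{1970} - 1078\right) + \frac{980}{6001} = \left(-1078 - 7 \sqrt{1970}\right) + \frac{980}{6001} = - \frac{6468098}{6001} - 7 \sqrt{1970}$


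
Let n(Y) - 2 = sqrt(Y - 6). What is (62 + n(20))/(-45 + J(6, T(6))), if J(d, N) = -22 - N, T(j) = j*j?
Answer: -64/103 - sqrt(14)/103 ≈ -0.65769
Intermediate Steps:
T(j) = j**2
n(Y) = 2 + sqrt(-6 + Y) (n(Y) = 2 + sqrt(Y - 6) = 2 + sqrt(-6 + Y))
(62 + n(20))/(-45 + J(6, T(6))) = (62 + (2 + sqrt(-6 + 20)))/(-45 + (-22 - 1*6**2)) = (62 + (2 + sqrt(14)))/(-45 + (-22 - 1*36)) = (64 + sqrt(14))/(-45 + (-22 - 36)) = (64 + sqrt(14))/(-45 - 58) = (64 + sqrt(14))/(-103) = (64 + sqrt(14))*(-1/103) = -64/103 - sqrt(14)/103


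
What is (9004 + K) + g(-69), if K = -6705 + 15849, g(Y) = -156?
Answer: 17992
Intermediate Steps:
K = 9144
(9004 + K) + g(-69) = (9004 + 9144) - 156 = 18148 - 156 = 17992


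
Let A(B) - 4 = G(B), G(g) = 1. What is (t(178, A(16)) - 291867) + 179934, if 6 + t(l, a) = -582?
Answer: -112521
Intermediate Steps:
A(B) = 5 (A(B) = 4 + 1 = 5)
t(l, a) = -588 (t(l, a) = -6 - 582 = -588)
(t(178, A(16)) - 291867) + 179934 = (-588 - 291867) + 179934 = -292455 + 179934 = -112521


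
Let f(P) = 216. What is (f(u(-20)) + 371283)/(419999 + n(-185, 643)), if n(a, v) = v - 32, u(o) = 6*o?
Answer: 371499/420610 ≈ 0.88324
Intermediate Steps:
n(a, v) = -32 + v
(f(u(-20)) + 371283)/(419999 + n(-185, 643)) = (216 + 371283)/(419999 + (-32 + 643)) = 371499/(419999 + 611) = 371499/420610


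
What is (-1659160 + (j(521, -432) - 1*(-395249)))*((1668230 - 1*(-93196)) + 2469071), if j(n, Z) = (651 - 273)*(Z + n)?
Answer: -5204649313693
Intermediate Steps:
j(n, Z) = 378*Z + 378*n (j(n, Z) = 378*(Z + n) = 378*Z + 378*n)
(-1659160 + (j(521, -432) - 1*(-395249)))*((1668230 - 1*(-93196)) + 2469071) = (-1659160 + ((378*(-432) + 378*521) - 1*(-395249)))*((1668230 - 1*(-93196)) + 2469071) = (-1659160 + ((-163296 + 196938) + 395249))*((1668230 + 93196) + 2469071) = (-1659160 + (33642 + 395249))*(1761426 + 2469071) = (-1659160 + 428891)*4230497 = -1230269*4230497 = -5204649313693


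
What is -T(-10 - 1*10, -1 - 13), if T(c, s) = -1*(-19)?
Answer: -19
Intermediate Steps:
T(c, s) = 19
-T(-10 - 1*10, -1 - 13) = -1*19 = -19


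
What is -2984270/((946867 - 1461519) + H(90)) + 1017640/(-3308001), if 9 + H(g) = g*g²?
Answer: -347934071870/24449435391 ≈ -14.231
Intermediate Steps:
H(g) = -9 + g³ (H(g) = -9 + g*g² = -9 + g³)
-2984270/((946867 - 1461519) + H(90)) + 1017640/(-3308001) = -2984270/((946867 - 1461519) + (-9 + 90³)) + 1017640/(-3308001) = -2984270/(-514652 + (-9 + 729000)) + 1017640*(-1/3308001) = -2984270/(-514652 + 728991) - 1017640/3308001 = -2984270/214339 - 1017640/3308001 = -347934071870/24449435391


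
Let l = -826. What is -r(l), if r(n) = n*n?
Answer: -682276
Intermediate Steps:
r(n) = n²
-r(l) = -1*(-826)² = -1*682276 = -682276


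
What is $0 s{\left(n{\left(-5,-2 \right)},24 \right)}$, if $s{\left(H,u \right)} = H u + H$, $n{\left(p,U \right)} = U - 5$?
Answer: $0$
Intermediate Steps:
$n{\left(p,U \right)} = -5 + U$
$s{\left(H,u \right)} = H + H u$
$0 s{\left(n{\left(-5,-2 \right)},24 \right)} = 0 \left(-5 - 2\right) \left(1 + 24\right) = 0 \left(\left(-7\right) 25\right) = 0 \left(-175\right) = 0$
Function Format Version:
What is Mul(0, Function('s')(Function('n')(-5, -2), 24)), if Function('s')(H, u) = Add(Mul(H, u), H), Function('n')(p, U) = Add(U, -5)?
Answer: 0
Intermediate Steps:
Function('n')(p, U) = Add(-5, U)
Function('s')(H, u) = Add(H, Mul(H, u))
Mul(0, Function('s')(Function('n')(-5, -2), 24)) = Mul(0, Mul(Add(-5, -2), Add(1, 24))) = Mul(0, Mul(-7, 25)) = Mul(0, -175) = 0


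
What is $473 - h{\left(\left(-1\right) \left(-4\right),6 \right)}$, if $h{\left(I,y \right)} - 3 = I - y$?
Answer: $472$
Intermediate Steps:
$h{\left(I,y \right)} = 3 + I - y$ ($h{\left(I,y \right)} = 3 + \left(I - y\right) = 3 + I - y$)
$473 - h{\left(\left(-1\right) \left(-4\right),6 \right)} = 473 - \left(3 - -4 - 6\right) = 473 - \left(3 + 4 - 6\right) = 473 - 1 = 472$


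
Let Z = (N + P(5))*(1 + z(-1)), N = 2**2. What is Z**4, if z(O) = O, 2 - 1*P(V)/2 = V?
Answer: 0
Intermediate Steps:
P(V) = 4 - 2*V
N = 4
Z = 0 (Z = (4 + (4 - 2*5))*(1 - 1) = (4 + (4 - 10))*0 = (4 - 6)*0 = -2*0 = 0)
Z**4 = 0**4 = 0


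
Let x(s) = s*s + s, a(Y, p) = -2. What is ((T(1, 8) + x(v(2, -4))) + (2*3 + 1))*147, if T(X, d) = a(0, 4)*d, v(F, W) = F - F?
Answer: -1323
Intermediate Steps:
v(F, W) = 0
x(s) = s + s**2 (x(s) = s**2 + s = s + s**2)
T(X, d) = -2*d
((T(1, 8) + x(v(2, -4))) + (2*3 + 1))*147 = ((-2*8 + 0*(1 + 0)) + (2*3 + 1))*147 = ((-16 + 0*1) + (6 + 1))*147 = ((-16 + 0) + 7)*147 = (-16 + 7)*147 = -9*147 = -1323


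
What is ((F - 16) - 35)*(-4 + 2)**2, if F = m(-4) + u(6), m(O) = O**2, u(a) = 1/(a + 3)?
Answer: -1256/9 ≈ -139.56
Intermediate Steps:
u(a) = 1/(3 + a)
F = 145/9 (F = (-4)**2 + 1/(3 + 6) = 16 + 1/9 = 145/9 ≈ 16.111)
((F - 16) - 35)*(-4 + 2)**2 = ((145/9 - 16) - 35)*(-4 + 2)**2 = (1/9 - 35)*(-2)**2 = -314/9*4 = -1256/9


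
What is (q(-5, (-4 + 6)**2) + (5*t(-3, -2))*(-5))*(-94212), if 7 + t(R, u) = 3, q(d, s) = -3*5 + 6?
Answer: -8573292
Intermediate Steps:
q(d, s) = -9 (q(d, s) = -15 + 6 = -9)
t(R, u) = -4 (t(R, u) = -7 + 3 = -4)
(q(-5, (-4 + 6)**2) + (5*t(-3, -2))*(-5))*(-94212) = (-9 + (5*(-4))*(-5))*(-94212) = (-9 - 20*(-5))*(-94212) = (-9 + 100)*(-94212) = 91*(-94212) = -8573292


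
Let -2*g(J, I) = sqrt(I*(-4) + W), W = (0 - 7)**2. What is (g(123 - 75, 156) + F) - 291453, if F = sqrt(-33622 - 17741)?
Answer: -291453 + 3*I*sqrt(5707) - 5*I*sqrt(23)/2 ≈ -2.9145e+5 + 214.64*I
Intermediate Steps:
W = 49 (W = (-7)**2 = 49)
g(J, I) = -sqrt(49 - 4*I)/2 (g(J, I) = -sqrt(I*(-4) + 49)/2 = -sqrt(-4*I + 49)/2 = -sqrt(49 - 4*I)/2)
F = 3*I*sqrt(5707) (F = sqrt(-51363) = 3*I*sqrt(5707) ≈ 226.63*I)
(g(123 - 75, 156) + F) - 291453 = (-sqrt(49 - 4*156)/2 + 3*I*sqrt(5707)) - 291453 = (-sqrt(49 - 624)/2 + 3*I*sqrt(5707)) - 291453 = (-5*I*sqrt(23)/2 + 3*I*sqrt(5707)) - 291453 = (3*I*sqrt(5707) - 5*I*sqrt(23)/2) - 291453 = -291453 + 3*I*sqrt(5707) - 5*I*sqrt(23)/2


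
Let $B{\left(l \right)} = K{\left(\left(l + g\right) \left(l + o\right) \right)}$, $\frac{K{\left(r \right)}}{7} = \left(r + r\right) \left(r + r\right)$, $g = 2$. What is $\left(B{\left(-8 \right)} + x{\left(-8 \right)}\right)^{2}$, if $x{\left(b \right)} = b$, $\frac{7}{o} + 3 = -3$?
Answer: $7172734864$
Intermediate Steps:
$o = - \frac{7}{6}$ ($o = \frac{7}{-3 - 3} = \frac{7}{-6} = 7 \left(- \frac{1}{6}\right) = - \frac{7}{6} \approx -1.1667$)
$K{\left(r \right)} = 28 r^{2}$ ($K{\left(r \right)} = 7 \left(r + r\right) \left(r + r\right) = 7 \cdot 2 r 2 r = 7 \cdot 4 r^{2} = 28 r^{2}$)
$B{\left(l \right)} = 28 \left(2 + l\right)^{2} \left(- \frac{7}{6} + l\right)^{2}$ ($B{\left(l \right)} = 28 \left(\left(l + 2\right) \left(l - \frac{7}{6}\right)\right)^{2} = 28 \left(\left(2 + l\right) \left(- \frac{7}{6} + l\right)\right)^{2} = 28 \left(2 + l\right)^{2} \left(- \frac{7}{6} + l\right)^{2}$)
$\left(B{\left(-8 \right)} + x{\left(-8 \right)}\right)^{2} = \left(\frac{7 \left(-14 + 5 \left(-8\right) + 6 \left(-8\right)^{2}\right)^{2}}{9} - 8\right)^{2} = \left(\frac{7 \left(-14 - 40 + 6 \cdot 64\right)^{2}}{9} - 8\right)^{2} = \left(\frac{7 \left(-14 - 40 + 384\right)^{2}}{9} - 8\right)^{2} = \left(\frac{7 \cdot 330^{2}}{9} - 8\right)^{2} = \left(\frac{7}{9} \cdot 108900 - 8\right)^{2} = \left(84700 - 8\right)^{2} = 84692^{2} = 7172734864$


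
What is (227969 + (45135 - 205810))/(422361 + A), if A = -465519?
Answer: -33647/21579 ≈ -1.5592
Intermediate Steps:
(227969 + (45135 - 205810))/(422361 + A) = (227969 + (45135 - 205810))/(422361 - 465519) = (227969 - 160675)/(-43158) = 67294*(-1/43158) = -33647/21579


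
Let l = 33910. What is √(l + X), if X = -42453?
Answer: I*√8543 ≈ 92.428*I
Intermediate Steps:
√(l + X) = √(33910 - 42453) = √(-8543) = I*√8543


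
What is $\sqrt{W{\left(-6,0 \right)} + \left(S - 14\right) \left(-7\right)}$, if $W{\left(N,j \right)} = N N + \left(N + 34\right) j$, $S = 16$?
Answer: $\sqrt{22} \approx 4.6904$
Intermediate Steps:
$W{\left(N,j \right)} = N^{2} + j \left(34 + N\right)$ ($W{\left(N,j \right)} = N^{2} + \left(34 + N\right) j = N^{2} + j \left(34 + N\right)$)
$\sqrt{W{\left(-6,0 \right)} + \left(S - 14\right) \left(-7\right)} = \sqrt{\left(\left(-6\right)^{2} + 34 \cdot 0 - 0\right) + \left(16 - 14\right) \left(-7\right)} = \sqrt{\left(36 + 0 + 0\right) + 2 \left(-7\right)} = \sqrt{36 - 14} = \sqrt{22}$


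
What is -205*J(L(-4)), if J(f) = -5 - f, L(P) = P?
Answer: 205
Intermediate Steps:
-205*J(L(-4)) = -205*(-5 - 1*(-4)) = -205*(-5 + 4) = -205*(-1) = 205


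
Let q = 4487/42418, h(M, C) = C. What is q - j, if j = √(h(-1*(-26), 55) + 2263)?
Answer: 4487/42418 - √2318 ≈ -48.040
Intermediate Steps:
q = 4487/42418 (q = 4487*(1/42418) = 4487/42418 ≈ 0.10578)
j = √2318 (j = √(55 + 2263) = √2318 ≈ 48.146)
q - j = 4487/42418 - √2318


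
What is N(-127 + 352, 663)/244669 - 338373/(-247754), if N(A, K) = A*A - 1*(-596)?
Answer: 95479591171/60617723426 ≈ 1.5751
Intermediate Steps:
N(A, K) = 596 + A**2 (N(A, K) = A**2 + 596 = 596 + A**2)
N(-127 + 352, 663)/244669 - 338373/(-247754) = (596 + (-127 + 352)**2)/244669 - 338373/(-247754) = (596 + 225**2)*(1/244669) - 338373*(-1/247754) = (596 + 50625)*(1/244669) + 338373/247754 = 51221*(1/244669) + 338373/247754 = 51221/244669 + 338373/247754 = 95479591171/60617723426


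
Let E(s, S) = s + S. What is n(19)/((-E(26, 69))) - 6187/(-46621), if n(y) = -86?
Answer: 199877/192565 ≈ 1.0380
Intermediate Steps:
E(s, S) = S + s
n(19)/((-E(26, 69))) - 6187/(-46621) = -86*(-1/(69 + 26)) - 6187/(-46621) = -86/((-1*95)) - 6187*(-1/46621) = -86/(-95) + 269/2027 = -86*(-1/95) + 269/2027 = 86/95 + 269/2027 = 199877/192565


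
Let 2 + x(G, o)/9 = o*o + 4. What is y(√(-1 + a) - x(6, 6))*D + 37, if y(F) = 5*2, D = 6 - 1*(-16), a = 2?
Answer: 257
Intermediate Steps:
x(G, o) = 18 + 9*o² (x(G, o) = -18 + 9*(o*o + 4) = -18 + 9*(o² + 4) = -18 + 9*(4 + o²) = -18 + (36 + 9*o²) = 18 + 9*o²)
D = 22 (D = 6 + 16 = 22)
y(F) = 10
y(√(-1 + a) - x(6, 6))*D + 37 = 10*22 + 37 = 220 + 37 = 257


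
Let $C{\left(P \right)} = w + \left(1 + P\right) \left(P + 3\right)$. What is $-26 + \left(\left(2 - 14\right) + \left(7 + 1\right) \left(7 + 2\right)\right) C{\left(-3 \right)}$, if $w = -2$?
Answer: $-146$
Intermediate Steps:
$C{\left(P \right)} = -2 + \left(1 + P\right) \left(3 + P\right)$ ($C{\left(P \right)} = -2 + \left(1 + P\right) \left(P + 3\right) = -2 + \left(1 + P\right) \left(3 + P\right)$)
$-26 + \left(\left(2 - 14\right) + \left(7 + 1\right) \left(7 + 2\right)\right) C{\left(-3 \right)} = -26 + \left(\left(2 - 14\right) + \left(7 + 1\right) \left(7 + 2\right)\right) \left(1 + \left(-3\right)^{2} + 4 \left(-3\right)\right) = -26 + \left(-12 + 8 \cdot 9\right) \left(1 + 9 - 12\right) = -26 + \left(-12 + 72\right) \left(-2\right) = -26 + 60 \left(-2\right) = -26 - 120 = -146$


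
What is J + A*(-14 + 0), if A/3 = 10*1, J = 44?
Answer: -376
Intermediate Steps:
A = 30 (A = 3*(10*1) = 3*10 = 30)
J + A*(-14 + 0) = 44 + 30*(-14 + 0) = 44 + 30*(-14) = 44 - 420 = -376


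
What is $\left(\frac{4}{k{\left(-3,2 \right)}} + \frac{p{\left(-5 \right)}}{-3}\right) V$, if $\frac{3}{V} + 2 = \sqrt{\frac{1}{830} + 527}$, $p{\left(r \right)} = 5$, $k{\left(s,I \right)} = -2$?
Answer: $- \frac{11 \sqrt{830}}{\sqrt{437411} - 2 \sqrt{830}} \approx -0.5249$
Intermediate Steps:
$V = \frac{3}{-2 + \frac{\sqrt{363051130}}{830}}$ ($V = \frac{3}{-2 + \sqrt{\frac{1}{830} + 527}} = \frac{3}{-2 + \sqrt{\frac{437411}{830}}} = \frac{3}{-2 + \frac{\sqrt{363051130}}{830}} \approx 0.14315$)
$\left(\frac{4}{k{\left(-3,2 \right)}} + \frac{p{\left(-5 \right)}}{-3}\right) V = \left(\frac{4}{-2} + \frac{5}{-3}\right) \frac{3 \sqrt{830}}{\sqrt{437411} - 2 \sqrt{830}} = \left(4 \left(- \frac{1}{2}\right) + 5 \left(- \frac{1}{3}\right)\right) \frac{3 \sqrt{830}}{\sqrt{437411} - 2 \sqrt{830}} = \left(-2 - \frac{5}{3}\right) \frac{3 \sqrt{830}}{\sqrt{437411} - 2 \sqrt{830}} = - \frac{11 \frac{3 \sqrt{830}}{\sqrt{437411} - 2 \sqrt{830}}}{3} = - \frac{11 \sqrt{830}}{\sqrt{437411} - 2 \sqrt{830}}$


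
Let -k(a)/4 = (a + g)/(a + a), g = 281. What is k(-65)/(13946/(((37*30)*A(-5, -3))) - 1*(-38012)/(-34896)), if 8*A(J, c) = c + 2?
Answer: -46481472/710571017 ≈ -0.065414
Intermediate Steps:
A(J, c) = ¼ + c/8 (A(J, c) = (c + 2)/8 = (2 + c)/8 = ¼ + c/8)
k(a) = -2*(281 + a)/a (k(a) = -4*(a + 281)/(a + a) = -4*(281 + a)/(2*a) = -4*(281 + a)*1/(2*a) = -2*(281 + a)/a)
k(-65)/(13946/(((37*30)*A(-5, -3))) - 1*(-38012)/(-34896)) = (-2 - 562/(-65))/(13946/(((37*30)*(¼ + (⅛)*(-3)))) - 1*(-38012)/(-34896)) = (-2 - 562*(-1/65))/(13946/((1110*(¼ - 3/8))) + 38012*(-1/34896)) = (-2 + 562/65)/(13946/((1110*(-⅛))) - 9503/8724) = 432/(65*(13946/(-555/4) - 9503/8724)) = 432/(65*(13946*(-4/555) - 9503/8724)) = 432/(65*(-55784/555 - 9503/8724)) = 432/(65*(-54659309/537980)) = (432/65)*(-537980/54659309) = -46481472/710571017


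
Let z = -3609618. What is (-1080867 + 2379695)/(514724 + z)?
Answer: -649414/1547447 ≈ -0.41967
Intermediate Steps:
(-1080867 + 2379695)/(514724 + z) = (-1080867 + 2379695)/(514724 - 3609618) = 1298828/(-3094894) = 1298828*(-1/3094894) = -649414/1547447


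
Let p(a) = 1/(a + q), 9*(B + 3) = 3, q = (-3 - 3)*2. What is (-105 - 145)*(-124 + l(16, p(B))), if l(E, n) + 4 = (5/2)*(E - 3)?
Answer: 23875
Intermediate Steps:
q = -12 (q = -6*2 = -12)
B = -8/3 (B = -3 + (1/9)*3 = -3 + 1/3 = -8/3 ≈ -2.6667)
p(a) = 1/(-12 + a) (p(a) = 1/(a - 12) = 1/(-12 + a))
l(E, n) = -23/2 + 5*E/2 (l(E, n) = -4 + (5/2)*(E - 3) = -4 + (5*(1/2))*(-3 + E) = -4 + 5*(-3 + E)/2 = -4 + (-15/2 + 5*E/2) = -23/2 + 5*E/2)
(-105 - 145)*(-124 + l(16, p(B))) = (-105 - 145)*(-124 + (-23/2 + (5/2)*16)) = -250*(-124 + (-23/2 + 40)) = -250*(-124 + 57/2) = -250*(-191/2) = 23875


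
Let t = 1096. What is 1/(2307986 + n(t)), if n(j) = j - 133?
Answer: 1/2308949 ≈ 4.3310e-7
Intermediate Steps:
n(j) = -133 + j
1/(2307986 + n(t)) = 1/(2307986 + (-133 + 1096)) = 1/(2307986 + 963) = 1/2308949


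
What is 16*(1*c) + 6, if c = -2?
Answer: -26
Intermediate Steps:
16*(1*c) + 6 = 16*(1*(-2)) + 6 = 16*(-2) + 6 = -32 + 6 = -26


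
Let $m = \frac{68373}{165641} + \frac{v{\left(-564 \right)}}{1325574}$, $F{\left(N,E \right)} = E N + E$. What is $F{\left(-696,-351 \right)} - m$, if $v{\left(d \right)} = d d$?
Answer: $\frac{2975706370862444}{12198300163} \approx 2.4394 \cdot 10^{5}$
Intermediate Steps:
$F{\left(N,E \right)} = E + E N$
$v{\left(d \right)} = d^{2}$
$m = \frac{7962400591}{12198300163}$ ($m = \frac{68373}{165641} + \frac{\left(-564\right)^{2}}{1325574} = 68373 \cdot \frac{1}{165641} + 318096 \cdot \frac{1}{1325574} = \frac{68373}{165641} + \frac{17672}{73643} = \frac{7962400591}{12198300163} \approx 0.65275$)
$F{\left(-696,-351 \right)} - m = - 351 \left(1 - 696\right) - \frac{7962400591}{12198300163} = \left(-351\right) \left(-695\right) - \frac{7962400591}{12198300163} = 243945 - \frac{7962400591}{12198300163} = \frac{2975706370862444}{12198300163}$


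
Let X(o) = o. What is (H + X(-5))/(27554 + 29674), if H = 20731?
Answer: 10363/28614 ≈ 0.36217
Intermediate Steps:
(H + X(-5))/(27554 + 29674) = (20731 - 5)/(27554 + 29674) = 20726/57228 = 20726*(1/57228) = 10363/28614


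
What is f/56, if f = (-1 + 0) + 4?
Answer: 3/56 ≈ 0.053571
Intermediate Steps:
f = 3 (f = -1 + 4 = 3)
f/56 = 3/56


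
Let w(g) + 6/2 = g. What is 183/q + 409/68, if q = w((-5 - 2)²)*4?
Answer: 21925/3128 ≈ 7.0093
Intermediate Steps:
w(g) = -3 + g
q = 184 (q = (-3 + (-5 - 2)²)*4 = (-3 + (-7)²)*4 = (-3 + 49)*4 = 46*4 = 184)
183/q + 409/68 = 183/184 + 409/68 = 21925/3128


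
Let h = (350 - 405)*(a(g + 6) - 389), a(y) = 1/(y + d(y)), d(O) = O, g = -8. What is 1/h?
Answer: 4/85635 ≈ 4.6710e-5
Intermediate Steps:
a(y) = 1/(2*y) (a(y) = 1/(y + y) = 1/(2*y))
h = 85635/4 (h = (350 - 405)*(1/(2*(-8 + 6)) - 389) = -55*((½)/(-2) - 389) = -55*((½)*(-½) - 389) = -55*(-¼ - 389) = -55*(-1557/4) = 85635/4 ≈ 21409.)
1/h = 1/(85635/4) = 4/85635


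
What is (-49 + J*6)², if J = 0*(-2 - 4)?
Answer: 2401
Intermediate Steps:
J = 0 (J = 0*(-6) = 0)
(-49 + J*6)² = (-49 + 0*6)² = (-49 + 0)² = (-49)² = 2401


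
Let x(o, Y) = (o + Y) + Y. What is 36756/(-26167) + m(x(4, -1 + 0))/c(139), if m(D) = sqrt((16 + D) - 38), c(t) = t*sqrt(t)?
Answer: -36756/26167 + 2*I*sqrt(695)/19321 ≈ -1.4047 + 0.0027289*I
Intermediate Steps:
x(o, Y) = o + 2*Y (x(o, Y) = (Y + o) + Y = o + 2*Y)
c(t) = t**(3/2)
m(D) = sqrt(-22 + D)
36756/(-26167) + m(x(4, -1 + 0))/c(139) = 36756/(-26167) + sqrt(-22 + (4 + 2*(-1 + 0)))/(139**(3/2)) = 36756*(-1/26167) + sqrt(-22 + (4 + 2*(-1)))/((139*sqrt(139))) = -36756/26167 + sqrt(-22 + (4 - 2))*(sqrt(139)/19321) = -36756/26167 + sqrt(-22 + 2)*(sqrt(139)/19321) = -36756/26167 + sqrt(-20)*(sqrt(139)/19321) = -36756/26167 + (2*I*sqrt(5))*(sqrt(139)/19321) = -36756/26167 + 2*I*sqrt(695)/19321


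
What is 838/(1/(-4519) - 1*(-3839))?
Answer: 1893461/8674220 ≈ 0.21829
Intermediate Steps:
838/(1/(-4519) - 1*(-3839)) = 838/(-1/4519 + 3839) = 838/(17348440/4519) = 838*(4519/17348440) = 1893461/8674220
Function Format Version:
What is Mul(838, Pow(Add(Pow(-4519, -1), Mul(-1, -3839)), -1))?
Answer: Rational(1893461, 8674220) ≈ 0.21829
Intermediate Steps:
Mul(838, Pow(Add(Pow(-4519, -1), Mul(-1, -3839)), -1)) = Mul(838, Pow(Add(Rational(-1, 4519), 3839), -1)) = Mul(838, Pow(Rational(17348440, 4519), -1)) = Mul(838, Rational(4519, 17348440)) = Rational(1893461, 8674220)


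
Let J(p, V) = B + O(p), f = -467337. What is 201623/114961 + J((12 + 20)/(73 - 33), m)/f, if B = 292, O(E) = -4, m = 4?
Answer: 31397593061/17908509619 ≈ 1.7532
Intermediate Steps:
J(p, V) = 288 (J(p, V) = 292 - 4 = 288)
201623/114961 + J((12 + 20)/(73 - 33), m)/f = 201623/114961 + 288/(-467337) = 201623*(1/114961) + 288*(-1/467337) = 201623/114961 - 96/155779 = 31397593061/17908509619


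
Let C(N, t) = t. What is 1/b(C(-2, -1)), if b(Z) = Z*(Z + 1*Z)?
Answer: ½ ≈ 0.50000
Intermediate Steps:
b(Z) = 2*Z² (b(Z) = Z*(Z + Z) = Z*(2*Z) = 2*Z²)
1/b(C(-2, -1)) = 1/(2*(-1)²) = 1/(2*1) = 1/2 = ½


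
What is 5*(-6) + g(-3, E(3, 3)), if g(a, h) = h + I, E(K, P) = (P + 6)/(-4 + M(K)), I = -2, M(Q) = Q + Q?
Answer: -55/2 ≈ -27.500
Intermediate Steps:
M(Q) = 2*Q
E(K, P) = (6 + P)/(-4 + 2*K) (E(K, P) = (P + 6)/(-4 + 2*K) = (6 + P)/(-4 + 2*K))
g(a, h) = -2 + h (g(a, h) = h - 2 = -2 + h)
5*(-6) + g(-3, E(3, 3)) = 5*(-6) + (-2 + (6 + 3)/(2*(-2 + 3))) = -30 + (-2 + (1/2)*9/1) = -30 + (-2 + (1/2)*1*9) = -30 + (-2 + 9/2) = -30 + 5/2 = -55/2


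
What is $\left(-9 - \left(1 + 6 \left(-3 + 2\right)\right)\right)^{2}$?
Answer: $16$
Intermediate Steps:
$\left(-9 - \left(1 + 6 \left(-3 + 2\right)\right)\right)^{2} = \left(-9 - -5\right)^{2} = \left(-9 + \left(6 - 1\right)\right)^{2} = \left(-9 + 5\right)^{2} = \left(-4\right)^{2} = 16$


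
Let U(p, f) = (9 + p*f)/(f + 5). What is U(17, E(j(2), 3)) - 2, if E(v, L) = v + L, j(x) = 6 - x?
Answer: 26/3 ≈ 8.6667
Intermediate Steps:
E(v, L) = L + v
U(p, f) = (9 + f*p)/(5 + f)
U(17, E(j(2), 3)) - 2 = (9 + (3 + (6 - 1*2))*17)/(5 + (3 + (6 - 1*2))) - 2 = (9 + (3 + (6 - 2))*17)/(5 + (3 + (6 - 2))) - 2 = (9 + (3 + 4)*17)/(5 + (3 + 4)) - 2 = (9 + 7*17)/(5 + 7) - 2 = (9 + 119)/12 - 2 = (1/12)*128 - 2 = 32/3 - 2 = 26/3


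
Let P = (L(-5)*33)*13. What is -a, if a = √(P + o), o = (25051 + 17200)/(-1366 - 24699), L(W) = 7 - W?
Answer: -√3496368717985/26065 ≈ -71.738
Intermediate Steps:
o = -42251/26065 (o = 42251/(-26065) = 42251*(-1/26065) = -42251/26065 ≈ -1.6210)
P = 5148 (P = ((7 - 1*(-5))*33)*13 = ((7 + 5)*33)*13 = (12*33)*13 = 396*13 = 5148)
a = √3496368717985/26065 (a = √(5148 - 42251/26065) = √(134140369/26065) = √3496368717985/26065 ≈ 71.738)
-a = -√3496368717985/26065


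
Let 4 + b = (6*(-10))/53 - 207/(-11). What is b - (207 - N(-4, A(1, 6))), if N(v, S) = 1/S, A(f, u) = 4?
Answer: -450225/2332 ≈ -193.06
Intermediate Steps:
b = 7979/583 (b = -4 + ((6*(-10))/53 - 207/(-11)) = -4 + (-60*1/53 - 207*(-1/11)) = -4 + (-60/53 + 207/11) = -4 + 10311/583 = 7979/583 ≈ 13.686)
b - (207 - N(-4, A(1, 6))) = 7979/583 - (207 - 1/4) = 7979/583 - 1*827/4 = 7979/583 - 827/4 = -450225/2332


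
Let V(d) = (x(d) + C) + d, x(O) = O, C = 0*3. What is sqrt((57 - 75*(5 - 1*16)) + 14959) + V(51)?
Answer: 102 + sqrt(15841) ≈ 227.86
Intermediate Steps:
C = 0
V(d) = 2*d (V(d) = (d + 0) + d = d + d = 2*d)
sqrt((57 - 75*(5 - 1*16)) + 14959) + V(51) = sqrt((57 - 75*(5 - 1*16)) + 14959) + 2*51 = sqrt((57 - 75*(5 - 16)) + 14959) + 102 = sqrt((57 - 75*(-11)) + 14959) + 102 = sqrt((57 + 825) + 14959) + 102 = sqrt(882 + 14959) + 102 = sqrt(15841) + 102 = 102 + sqrt(15841)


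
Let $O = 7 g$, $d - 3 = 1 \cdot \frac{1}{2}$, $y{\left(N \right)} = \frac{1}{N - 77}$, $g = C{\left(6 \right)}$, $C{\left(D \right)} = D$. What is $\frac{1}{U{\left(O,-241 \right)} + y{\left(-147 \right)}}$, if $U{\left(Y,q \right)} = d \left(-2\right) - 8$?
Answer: $- \frac{224}{3361} \approx -0.066647$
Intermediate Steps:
$g = 6$
$y{\left(N \right)} = \frac{1}{-77 + N}$
$d = \frac{7}{2}$ ($d = 3 + 1 \cdot \frac{1}{2} = 3 + \frac{1}{2} = \frac{7}{2} \approx 3.5$)
$O = 42$ ($O = 7 \cdot 6 = 42$)
$U{\left(Y,q \right)} = -15$ ($U{\left(Y,q \right)} = \frac{7}{2} \left(-2\right) - 8 = -7 - 8 = -15$)
$\frac{1}{U{\left(O,-241 \right)} + y{\left(-147 \right)}} = \frac{1}{-15 + \frac{1}{-77 - 147}} = \frac{1}{-15 + \frac{1}{-224}} = \frac{1}{-15 - \frac{1}{224}} = \frac{1}{- \frac{3361}{224}} = - \frac{224}{3361}$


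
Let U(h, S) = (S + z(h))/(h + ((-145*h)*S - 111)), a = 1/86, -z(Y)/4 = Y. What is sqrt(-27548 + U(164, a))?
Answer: I*sqrt(10177496194502)/19222 ≈ 165.97*I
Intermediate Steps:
z(Y) = -4*Y
a = 1/86 ≈ 0.011628
U(h, S) = (S - 4*h)/(-111 + h - 145*S*h) (U(h, S) = (S - 4*h)/(h + ((-145*h)*S - 111)) = (S - 4*h)/(h + (-145*S*h - 111)) = (S - 4*h)/(h + (-111 - 145*S*h)) = (S - 4*h)/(-111 + h - 145*S*h))
sqrt(-27548 + U(164, a)) = sqrt(-27548 + (-1*1/86 + 4*164)/(111 - 1*164 + 145*(1/86)*164)) = sqrt(-27548 + (-1/86 + 656)/(111 - 164 + 11890/43)) = sqrt(-27548 + (56415/86)/(9611/43)) = sqrt(-27548 + (43/9611)*(56415/86)) = sqrt(-27548 + 56415/19222) = sqrt(-529471241/19222) = I*sqrt(10177496194502)/19222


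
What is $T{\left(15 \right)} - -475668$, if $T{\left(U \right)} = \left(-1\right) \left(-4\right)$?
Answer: $475672$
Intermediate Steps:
$T{\left(U \right)} = 4$
$T{\left(15 \right)} - -475668 = 4 - -475668 = 4 + 475668 = 475672$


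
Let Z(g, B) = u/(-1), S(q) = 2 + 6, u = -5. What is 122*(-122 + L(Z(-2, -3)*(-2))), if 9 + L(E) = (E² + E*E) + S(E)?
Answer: 9394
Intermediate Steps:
S(q) = 8
Z(g, B) = 5 (Z(g, B) = -5/(-1) = -5*(-1) = 5)
L(E) = -1 + 2*E² (L(E) = -9 + ((E² + E*E) + 8) = -9 + ((E² + E²) + 8) = -9 + (2*E² + 8) = -9 + (8 + 2*E²) = -1 + 2*E²)
122*(-122 + L(Z(-2, -3)*(-2))) = 122*(-122 + (-1 + 2*(5*(-2))²)) = 122*(-122 + (-1 + 2*(-10)²)) = 122*(-122 + (-1 + 2*100)) = 122*(-122 + (-1 + 200)) = 122*(-122 + 199) = 122*77 = 9394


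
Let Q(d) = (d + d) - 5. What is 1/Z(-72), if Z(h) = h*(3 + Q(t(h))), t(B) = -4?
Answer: 1/720 ≈ 0.0013889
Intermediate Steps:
Q(d) = -5 + 2*d (Q(d) = 2*d - 5 = -5 + 2*d)
Z(h) = -10*h (Z(h) = h*(3 + (-5 + 2*(-4))) = h*(3 + (-5 - 8)) = h*(3 - 13) = h*(-10) = -10*h)
1/Z(-72) = 1/(-10*(-72)) = 1/720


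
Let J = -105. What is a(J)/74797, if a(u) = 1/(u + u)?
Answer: -1/15707370 ≈ -6.3664e-8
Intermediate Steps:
a(u) = 1/(2*u)
a(J)/74797 = ((1/2)/(-105))/74797 = ((1/2)*(-1/105))*(1/74797) = -1/210*1/74797 = -1/15707370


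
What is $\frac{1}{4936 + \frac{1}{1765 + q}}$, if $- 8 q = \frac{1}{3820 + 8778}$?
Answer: $\frac{177883759}{878034335208} \approx 0.00020259$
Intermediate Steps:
$q = - \frac{1}{100784}$ ($q = - \frac{1}{8 \left(3820 + 8778\right)} = - \frac{1}{8 \cdot 12598} = \left(- \frac{1}{8}\right) \frac{1}{12598} = - \frac{1}{100784} \approx -9.9222 \cdot 10^{-6}$)
$\frac{1}{4936 + \frac{1}{1765 + q}} = \frac{1}{4936 + \frac{1}{1765 - \frac{1}{100784}}} = \frac{1}{4936 + \frac{1}{\frac{177883759}{100784}}} = \frac{1}{4936 + \frac{100784}{177883759}} = \frac{1}{\frac{878034335208}{177883759}} = \frac{177883759}{878034335208}$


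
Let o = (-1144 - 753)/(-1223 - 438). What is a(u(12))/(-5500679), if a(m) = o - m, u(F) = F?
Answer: 18035/9136627819 ≈ 1.9739e-6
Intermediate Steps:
o = 1897/1661 (o = -1897/(-1661) = -1897*(-1/1661) = 1897/1661 ≈ 1.1421)
a(m) = 1897/1661 - m
a(u(12))/(-5500679) = (1897/1661 - 1*12)/(-5500679) = (1897/1661 - 12)*(-1/5500679) = -18035/1661*(-1/5500679) = 18035/9136627819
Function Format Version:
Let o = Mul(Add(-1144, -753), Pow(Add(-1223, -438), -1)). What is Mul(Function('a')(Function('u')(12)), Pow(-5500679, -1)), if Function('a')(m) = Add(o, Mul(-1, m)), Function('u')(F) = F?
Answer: Rational(18035, 9136627819) ≈ 1.9739e-6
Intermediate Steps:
o = Rational(1897, 1661) (o = Mul(-1897, Pow(-1661, -1)) = Mul(-1897, Rational(-1, 1661)) = Rational(1897, 1661) ≈ 1.1421)
Function('a')(m) = Add(Rational(1897, 1661), Mul(-1, m))
Mul(Function('a')(Function('u')(12)), Pow(-5500679, -1)) = Mul(Add(Rational(1897, 1661), Mul(-1, 12)), Pow(-5500679, -1)) = Mul(Add(Rational(1897, 1661), -12), Rational(-1, 5500679)) = Mul(Rational(-18035, 1661), Rational(-1, 5500679)) = Rational(18035, 9136627819)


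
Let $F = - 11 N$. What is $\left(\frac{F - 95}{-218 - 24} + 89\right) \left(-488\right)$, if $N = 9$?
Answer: $- \frac{5302608}{121} \approx -43823.0$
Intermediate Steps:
$F = -99$ ($F = \left(-11\right) 9 = -99$)
$\left(\frac{F - 95}{-218 - 24} + 89\right) \left(-488\right) = \left(\frac{-99 - 95}{-218 - 24} + 89\right) \left(-488\right) = \left(- \frac{194}{-242} + 89\right) \left(-488\right) = \left(\left(-194\right) \left(- \frac{1}{242}\right) + 89\right) \left(-488\right) = \left(\frac{97}{121} + 89\right) \left(-488\right) = \frac{10866}{121} \left(-488\right) = - \frac{5302608}{121}$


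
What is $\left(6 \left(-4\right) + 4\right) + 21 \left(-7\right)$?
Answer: $-167$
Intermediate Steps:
$\left(6 \left(-4\right) + 4\right) + 21 \left(-7\right) = \left(-24 + 4\right) - 147 = -20 - 147 = -167$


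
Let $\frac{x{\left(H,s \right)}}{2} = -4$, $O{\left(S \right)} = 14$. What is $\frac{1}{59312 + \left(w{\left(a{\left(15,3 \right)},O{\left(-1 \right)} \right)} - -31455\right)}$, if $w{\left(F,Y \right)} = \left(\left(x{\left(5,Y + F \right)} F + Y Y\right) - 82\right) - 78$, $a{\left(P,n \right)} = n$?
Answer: $\frac{1}{90779} \approx 1.1016 \cdot 10^{-5}$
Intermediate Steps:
$x{\left(H,s \right)} = -8$ ($x{\left(H,s \right)} = 2 \left(-4\right) = -8$)
$w{\left(F,Y \right)} = -160 + Y^{2} - 8 F$ ($w{\left(F,Y \right)} = \left(\left(- 8 F + Y Y\right) - 82\right) - 78 = \left(\left(- 8 F + Y^{2}\right) - 82\right) - 78 = \left(\left(Y^{2} - 8 F\right) - 82\right) - 78 = \left(-82 + Y^{2} - 8 F\right) - 78 = -160 + Y^{2} - 8 F$)
$\frac{1}{59312 + \left(w{\left(a{\left(15,3 \right)},O{\left(-1 \right)} \right)} - -31455\right)} = \frac{1}{59312 - -31467} = \frac{1}{59312 + \left(\left(-160 + 196 - 24\right) + 31455\right)} = \frac{1}{59312 + \left(12 + 31455\right)} = \frac{1}{59312 + 31467} = \frac{1}{90779}$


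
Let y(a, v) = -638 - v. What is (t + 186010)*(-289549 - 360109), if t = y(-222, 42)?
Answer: -120401117140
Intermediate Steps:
t = -680 (t = -638 - 1*42 = -638 - 42 = -680)
(t + 186010)*(-289549 - 360109) = (-680 + 186010)*(-289549 - 360109) = 185330*(-649658) = -120401117140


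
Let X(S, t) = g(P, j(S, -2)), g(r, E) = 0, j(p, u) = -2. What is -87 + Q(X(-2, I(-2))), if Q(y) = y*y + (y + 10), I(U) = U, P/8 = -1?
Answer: -77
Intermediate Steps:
P = -8 (P = 8*(-1) = -8)
X(S, t) = 0
Q(y) = 10 + y + y**2 (Q(y) = y**2 + (10 + y) = 10 + y + y**2)
-87 + Q(X(-2, I(-2))) = -87 + (10 + 0 + 0**2) = -87 + (10 + 0 + 0) = -87 + 10 = -77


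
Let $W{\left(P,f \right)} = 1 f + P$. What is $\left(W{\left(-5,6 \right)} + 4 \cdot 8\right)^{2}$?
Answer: $1089$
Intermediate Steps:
$W{\left(P,f \right)} = P + f$ ($W{\left(P,f \right)} = f + P = P + f$)
$\left(W{\left(-5,6 \right)} + 4 \cdot 8\right)^{2} = \left(\left(-5 + 6\right) + 4 \cdot 8\right)^{2} = \left(1 + 32\right)^{2} = 33^{2} = 1089$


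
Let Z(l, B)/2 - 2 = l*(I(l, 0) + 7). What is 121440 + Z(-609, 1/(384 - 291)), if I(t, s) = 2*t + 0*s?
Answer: 1596442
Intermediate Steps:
I(t, s) = 2*t (I(t, s) = 2*t + 0 = 2*t)
Z(l, B) = 4 + 2*l*(7 + 2*l) (Z(l, B) = 4 + 2*(l*(2*l + 7)) = 4 + 2*(l*(7 + 2*l)) = 4 + 2*l*(7 + 2*l))
121440 + Z(-609, 1/(384 - 291)) = 121440 + (4 + 4*(-609)² + 14*(-609)) = 121440 + (4 + 4*370881 - 8526) = 121440 + (4 + 1483524 - 8526) = 121440 + 1475002 = 1596442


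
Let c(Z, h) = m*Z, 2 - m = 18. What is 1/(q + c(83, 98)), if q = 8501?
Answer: 1/7173 ≈ 0.00013941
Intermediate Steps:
m = -16 (m = 2 - 1*18 = 2 - 18 = -16)
c(Z, h) = -16*Z
1/(q + c(83, 98)) = 1/(8501 - 16*83) = 1/(8501 - 1328) = 1/7173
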